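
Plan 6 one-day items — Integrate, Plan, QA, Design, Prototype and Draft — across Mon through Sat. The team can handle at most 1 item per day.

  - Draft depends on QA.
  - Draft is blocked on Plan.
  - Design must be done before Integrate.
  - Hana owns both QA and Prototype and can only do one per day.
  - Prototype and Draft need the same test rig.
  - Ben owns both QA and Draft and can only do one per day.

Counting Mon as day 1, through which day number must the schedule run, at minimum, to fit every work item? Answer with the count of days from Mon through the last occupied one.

The precedence chain requires at least 2 distinct days.
With at most 1 per day and 6 work items, at least 6 days are needed.
6 works (last occupied day: Sat): for example Integrate in Fri; Plan in Mon; Design in Thu; Draft in Wed; QA in Tue; Prototype in Sat.

6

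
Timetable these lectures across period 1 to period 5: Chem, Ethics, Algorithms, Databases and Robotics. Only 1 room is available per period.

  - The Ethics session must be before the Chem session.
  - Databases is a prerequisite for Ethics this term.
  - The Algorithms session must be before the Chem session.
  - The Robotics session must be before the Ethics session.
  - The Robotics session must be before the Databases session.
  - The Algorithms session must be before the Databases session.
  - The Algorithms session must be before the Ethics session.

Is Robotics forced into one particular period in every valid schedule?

Robotics can be period 1 (e.g. Robotics -> period 1; Algorithms -> period 2; Chem -> period 5; Ethics -> period 4; Databases -> period 3) or period 2 (e.g. Algorithms in period 1; Robotics in period 2; Ethics in period 4; Chem in period 5; Databases in period 3).

No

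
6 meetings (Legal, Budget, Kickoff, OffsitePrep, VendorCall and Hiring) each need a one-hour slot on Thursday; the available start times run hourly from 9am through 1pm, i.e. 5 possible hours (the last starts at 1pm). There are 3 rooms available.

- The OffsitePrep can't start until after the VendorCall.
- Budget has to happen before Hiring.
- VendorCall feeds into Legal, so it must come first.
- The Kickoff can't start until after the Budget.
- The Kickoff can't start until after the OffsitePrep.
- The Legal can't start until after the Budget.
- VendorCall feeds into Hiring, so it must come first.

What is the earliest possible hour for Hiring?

Precedence pushes Hiring to at least 10am.
Hiring at 10am is achievable: VendorCall -> 9am, Hiring -> 10am, Legal -> 10am, Kickoff -> 11am, OffsitePrep -> 10am, Budget -> 9am.

10am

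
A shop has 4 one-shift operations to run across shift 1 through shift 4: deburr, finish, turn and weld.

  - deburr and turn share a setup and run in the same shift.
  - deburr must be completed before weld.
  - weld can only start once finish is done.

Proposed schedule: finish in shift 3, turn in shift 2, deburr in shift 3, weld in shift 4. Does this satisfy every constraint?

No — it violates: deburr and turn share a setup and run in the same shift

deburr must be completed before weld — holds.
weld can only start once finish is done — holds.
deburr and turn share a setup and run in the same shift — violated.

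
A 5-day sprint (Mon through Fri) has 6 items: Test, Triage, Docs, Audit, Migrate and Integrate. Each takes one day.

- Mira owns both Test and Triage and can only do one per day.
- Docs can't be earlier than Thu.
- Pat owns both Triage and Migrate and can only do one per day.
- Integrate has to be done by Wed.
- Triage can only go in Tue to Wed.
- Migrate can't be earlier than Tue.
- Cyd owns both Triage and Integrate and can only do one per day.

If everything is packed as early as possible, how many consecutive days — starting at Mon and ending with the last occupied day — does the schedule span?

4

Docs can't be placed before Thu — that is day 4 counting from Mon — so the schedule must run through at least 4 days.
4 works (last occupied day: Thu): for example Test in Mon; Integrate in Mon; Docs in Thu; Triage in Tue; Migrate in Wed; Audit in Mon.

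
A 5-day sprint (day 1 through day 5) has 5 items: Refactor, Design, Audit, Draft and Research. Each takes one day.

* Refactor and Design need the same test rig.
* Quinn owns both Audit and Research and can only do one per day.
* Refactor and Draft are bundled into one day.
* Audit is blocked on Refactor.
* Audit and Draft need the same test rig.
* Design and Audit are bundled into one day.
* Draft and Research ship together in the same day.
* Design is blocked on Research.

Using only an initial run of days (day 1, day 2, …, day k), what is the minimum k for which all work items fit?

2

The precedence chain requires at least 2 distinct days.
2 works (last occupied day: day 2): for example Refactor=day 1, Audit=day 2, Design=day 2, Research=day 1, Draft=day 1.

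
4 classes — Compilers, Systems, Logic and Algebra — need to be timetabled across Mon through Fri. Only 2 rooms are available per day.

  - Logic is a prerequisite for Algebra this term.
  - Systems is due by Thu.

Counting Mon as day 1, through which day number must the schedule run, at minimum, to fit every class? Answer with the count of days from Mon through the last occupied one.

The precedence chain requires at least 2 distinct days.
With at most 2 per day and 4 classes, at least 2 days are needed.
2 works (last occupied day: Tue): for example Logic in Mon, Algebra in Tue, Systems in Tue, Compilers in Mon.

2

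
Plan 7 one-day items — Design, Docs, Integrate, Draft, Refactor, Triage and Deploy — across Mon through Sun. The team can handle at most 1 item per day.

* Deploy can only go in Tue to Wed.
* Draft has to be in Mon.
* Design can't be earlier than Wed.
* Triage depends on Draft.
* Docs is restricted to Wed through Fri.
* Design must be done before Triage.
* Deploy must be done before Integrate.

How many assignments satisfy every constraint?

Splitting on Design: it can be Wed (12), Thu (12), Fri (10), Sat (8). Listing each branch's schedules as (Docs, Integrate, Draft, Refactor, Triage, Deploy):
Design=Wed: (Thu,Fri,Mon,Sat,Sun,Tue) (Thu,Fri,Mon,Sun,Sat,Tue) (Thu,Sat,Mon,Fri,Sun,Tue) (Thu,Sat,Mon,Sun,Fri,Tue) (Thu,Sun,Mon,Fri,Sat,Tue) (Thu,Sun,Mon,Sat,Fri,Tue) (Fri,Thu,Mon,Sat,Sun,Tue) (Fri,Thu,Mon,Sun,Sat,Tue) (Fri,Sat,Mon,Thu,Sun,Tue) (Fri,Sat,Mon,Sun,Thu,Tue) (Fri,Sun,Mon,Thu,Sat,Tue) (Fri,Sun,Mon,Sat,Thu,Tue) — 12.
Design=Thu: (Wed,Fri,Mon,Sat,Sun,Tue) (Wed,Fri,Mon,Sun,Sat,Tue) (Wed,Sat,Mon,Fri,Sun,Tue) (Wed,Sat,Mon,Sun,Fri,Tue) (Wed,Sun,Mon,Fri,Sat,Tue) (Wed,Sun,Mon,Sat,Fri,Tue) (Fri,Wed,Mon,Sat,Sun,Tue) (Fri,Wed,Mon,Sun,Sat,Tue) (Fri,Sat,Mon,Tue,Sun,Wed) (Fri,Sat,Mon,Wed,Sun,Tue) (Fri,Sun,Mon,Tue,Sat,Wed) (Fri,Sun,Mon,Wed,Sat,Tue) — 12.
Design=Fri: (Wed,Thu,Mon,Sat,Sun,Tue) (Wed,Thu,Mon,Sun,Sat,Tue) (Wed,Sat,Mon,Thu,Sun,Tue) (Wed,Sun,Mon,Thu,Sat,Tue) (Thu,Wed,Mon,Sat,Sun,Tue) (Thu,Wed,Mon,Sun,Sat,Tue) (Thu,Sat,Mon,Tue,Sun,Wed) (Thu,Sat,Mon,Wed,Sun,Tue) (Thu,Sun,Mon,Tue,Sat,Wed) (Thu,Sun,Mon,Wed,Sat,Tue) — 10.
Design=Sat: (Wed,Thu,Mon,Fri,Sun,Tue) (Wed,Fri,Mon,Thu,Sun,Tue) (Thu,Wed,Mon,Fri,Sun,Tue) (Thu,Fri,Mon,Tue,Sun,Wed) (Thu,Fri,Mon,Wed,Sun,Tue) (Fri,Wed,Mon,Thu,Sun,Tue) (Fri,Thu,Mon,Tue,Sun,Wed) (Fri,Thu,Mon,Wed,Sun,Tue) — 8.
Summing: 12 + 12 + 10 + 8 = 42.

42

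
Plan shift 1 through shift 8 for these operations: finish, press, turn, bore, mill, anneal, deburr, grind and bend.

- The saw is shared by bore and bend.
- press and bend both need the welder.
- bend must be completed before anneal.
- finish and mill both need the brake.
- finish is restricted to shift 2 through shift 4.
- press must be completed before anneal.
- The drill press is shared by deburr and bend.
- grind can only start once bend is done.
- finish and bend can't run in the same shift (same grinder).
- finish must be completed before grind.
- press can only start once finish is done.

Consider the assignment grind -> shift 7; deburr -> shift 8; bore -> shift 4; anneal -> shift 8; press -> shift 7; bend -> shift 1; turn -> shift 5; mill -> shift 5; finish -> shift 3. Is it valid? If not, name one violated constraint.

finish must be completed before grind — holds.
The saw is shared by bore and bend — holds.
finish is restricted to shift 2 through shift 4 — holds.
The drill press is shared by deburr and bend — holds.
finish and mill both need the brake — holds.
press and bend both need the welder — holds.
grind can only start once bend is done — holds.
press must be completed before anneal — holds.
bend must be completed before anneal — holds.
finish and bend can't run in the same shift (same grinder) — holds.
press can only start once finish is done — holds.

Yes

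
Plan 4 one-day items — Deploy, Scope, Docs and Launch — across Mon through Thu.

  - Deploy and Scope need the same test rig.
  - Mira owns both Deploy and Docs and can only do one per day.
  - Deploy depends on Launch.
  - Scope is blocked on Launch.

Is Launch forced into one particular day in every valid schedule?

No

Launch can be Mon (e.g. Deploy=Tue; Docs=Mon; Scope=Wed; Launch=Mon) or Tue (e.g. Docs in Mon, Scope in Thu, Deploy in Wed, Launch in Tue).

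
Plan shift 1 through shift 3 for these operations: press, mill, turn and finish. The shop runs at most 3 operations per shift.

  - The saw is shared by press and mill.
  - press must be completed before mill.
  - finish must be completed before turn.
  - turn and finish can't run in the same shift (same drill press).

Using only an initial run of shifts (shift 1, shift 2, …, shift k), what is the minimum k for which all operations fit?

The precedence chain requires at least 2 distinct shifts.
With at most 3 per shift and 4 operations, at least 2 shifts are needed.
2 works (last occupied shift: shift 2): for example finish=shift 1, mill=shift 2, press=shift 1, turn=shift 2.

2 shifts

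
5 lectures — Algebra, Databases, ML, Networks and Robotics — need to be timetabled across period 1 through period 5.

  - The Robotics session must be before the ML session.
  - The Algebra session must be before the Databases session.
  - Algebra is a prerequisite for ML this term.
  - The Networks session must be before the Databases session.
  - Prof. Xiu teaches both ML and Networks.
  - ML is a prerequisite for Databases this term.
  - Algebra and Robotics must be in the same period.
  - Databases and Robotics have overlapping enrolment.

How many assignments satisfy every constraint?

25

Splitting on Algebra: it can be period 1 (14), period 2 (8), period 3 (3). Listing each branch's schedules as (Databases, ML, Networks, Robotics) by period number:
Algebra=period 1: (3,2,1,1) (4,2,1,1) (4,2,3,1) (4,3,1,1) (4,3,2,1) (5,2,1,1) (5,2,3,1) (5,2,4,1) (5,3,1,1) (5,3,2,1) (5,3,4,1) (5,4,1,1) (5,4,2,1) (5,4,3,1) — 14.
Algebra=period 2: (4,3,1,2) (4,3,2,2) (5,3,1,2) (5,3,2,2) (5,3,4,2) (5,4,1,2) (5,4,2,2) (5,4,3,2) — 8.
Algebra=period 3: (5,4,1,3) (5,4,2,3) (5,4,3,3) — 3.
Summing: 14 + 8 + 3 = 25.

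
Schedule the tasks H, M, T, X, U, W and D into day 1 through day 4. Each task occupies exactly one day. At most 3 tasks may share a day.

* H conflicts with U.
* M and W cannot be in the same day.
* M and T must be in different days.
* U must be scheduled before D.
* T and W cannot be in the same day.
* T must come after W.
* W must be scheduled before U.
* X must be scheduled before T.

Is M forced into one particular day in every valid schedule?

No

M can be day 1 (e.g. D in day 4; T in day 3; H in day 1; M in day 1; X in day 1; U in day 3; W in day 2) or day 2 (e.g. U -> day 2, X -> day 1, W -> day 1, H -> day 1, M -> day 2, D -> day 3, T -> day 3).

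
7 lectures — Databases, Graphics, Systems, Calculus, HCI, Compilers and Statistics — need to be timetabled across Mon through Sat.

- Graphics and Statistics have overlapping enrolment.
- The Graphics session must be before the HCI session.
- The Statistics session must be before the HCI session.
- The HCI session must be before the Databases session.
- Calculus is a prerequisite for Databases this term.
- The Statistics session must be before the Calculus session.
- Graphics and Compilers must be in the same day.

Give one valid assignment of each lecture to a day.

Calculus -> Tue, Graphics -> Tue, Compilers -> Tue, Databases -> Thu, Statistics -> Mon, HCI -> Wed, Systems -> Mon

Checking: Calculus(Tue) before Databases(Thu); Statistics(Mon) before HCI(Wed); HCI(Wed) before Databases(Thu); Statistics(Mon) before Calculus(Tue); Graphics(Tue) before HCI(Wed); Graphics(Tue) != Statistics(Mon); Graphics = Compilers = Tue.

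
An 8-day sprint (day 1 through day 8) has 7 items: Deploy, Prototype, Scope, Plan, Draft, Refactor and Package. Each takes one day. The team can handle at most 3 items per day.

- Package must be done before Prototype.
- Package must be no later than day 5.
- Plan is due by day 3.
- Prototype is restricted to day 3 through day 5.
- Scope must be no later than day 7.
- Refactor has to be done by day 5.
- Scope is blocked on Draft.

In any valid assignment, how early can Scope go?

Precedence pushes Scope to at least day 2; Scope's own window allows nothing later than day 7.
Scope at day 2 is achievable: Draft in day 1, Package in day 1, Refactor in day 2, Plan in day 1, Prototype in day 3, Scope in day 2, Deploy in day 2.

day 2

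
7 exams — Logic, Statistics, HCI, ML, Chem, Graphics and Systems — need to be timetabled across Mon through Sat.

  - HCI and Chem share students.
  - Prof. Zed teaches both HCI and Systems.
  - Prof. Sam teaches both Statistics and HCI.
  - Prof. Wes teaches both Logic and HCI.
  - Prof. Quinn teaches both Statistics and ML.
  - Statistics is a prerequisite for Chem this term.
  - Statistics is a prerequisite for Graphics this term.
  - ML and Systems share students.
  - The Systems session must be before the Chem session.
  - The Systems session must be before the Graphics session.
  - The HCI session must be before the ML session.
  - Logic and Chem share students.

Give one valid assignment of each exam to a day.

HCI=Wed; Statistics=Mon; Graphics=Tue; Logic=Mon; ML=Thu; Systems=Mon; Chem=Tue

Checking: Statistics(Mon) before Graphics(Tue); Statistics(Mon) before Chem(Tue); Systems(Mon) before Graphics(Tue); HCI(Wed) before ML(Thu); Systems(Mon) before Chem(Tue); Logic(Mon) != HCI(Wed); Logic(Mon) != Chem(Tue); HCI(Wed) != Systems(Mon); HCI(Wed) != Chem(Tue); Statistics(Mon) != ML(Thu); ML(Thu) != Systems(Mon); Statistics(Mon) != HCI(Wed).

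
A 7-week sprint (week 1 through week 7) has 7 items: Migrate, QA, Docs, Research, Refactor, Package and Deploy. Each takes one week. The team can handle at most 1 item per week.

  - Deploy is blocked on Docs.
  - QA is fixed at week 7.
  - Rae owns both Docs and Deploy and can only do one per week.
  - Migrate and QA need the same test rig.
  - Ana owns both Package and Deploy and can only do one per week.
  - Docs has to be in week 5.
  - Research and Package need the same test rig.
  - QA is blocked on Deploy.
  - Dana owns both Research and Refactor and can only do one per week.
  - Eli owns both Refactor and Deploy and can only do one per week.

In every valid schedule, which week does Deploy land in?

week 6

Docs is fixed at week 5 and must come before Deploy, so Deploy is at least week 6.
QA is fixed at week 7 and must come after Deploy, so Deploy is at most week 6.
So Deploy must be week 6.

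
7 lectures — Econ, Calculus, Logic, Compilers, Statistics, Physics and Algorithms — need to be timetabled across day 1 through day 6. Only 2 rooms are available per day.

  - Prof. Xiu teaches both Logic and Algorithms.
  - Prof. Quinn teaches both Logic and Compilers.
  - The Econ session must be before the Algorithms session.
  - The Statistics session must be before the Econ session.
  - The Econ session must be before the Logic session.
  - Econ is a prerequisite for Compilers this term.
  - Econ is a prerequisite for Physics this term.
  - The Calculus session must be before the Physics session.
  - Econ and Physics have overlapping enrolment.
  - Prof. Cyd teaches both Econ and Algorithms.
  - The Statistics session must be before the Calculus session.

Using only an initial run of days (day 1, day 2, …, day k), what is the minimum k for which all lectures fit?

The precedence chain requires at least 3 distinct days.
With at most 2 per day and 7 lectures, at least 4 days are needed.
4 works (last occupied day: day 4): for example Logic -> day 3, Physics -> day 3, Algorithms -> day 4, Statistics -> day 1, Calculus -> day 2, Compilers -> day 4, Econ -> day 2.

4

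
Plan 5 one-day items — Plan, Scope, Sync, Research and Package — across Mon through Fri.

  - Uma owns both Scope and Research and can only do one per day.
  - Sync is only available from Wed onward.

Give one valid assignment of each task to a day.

Plan -> Mon; Package -> Mon; Scope -> Mon; Sync -> Wed; Research -> Tue

Checking: Scope(Mon) != Research(Tue); Sync=Wed in [Wed,Fri].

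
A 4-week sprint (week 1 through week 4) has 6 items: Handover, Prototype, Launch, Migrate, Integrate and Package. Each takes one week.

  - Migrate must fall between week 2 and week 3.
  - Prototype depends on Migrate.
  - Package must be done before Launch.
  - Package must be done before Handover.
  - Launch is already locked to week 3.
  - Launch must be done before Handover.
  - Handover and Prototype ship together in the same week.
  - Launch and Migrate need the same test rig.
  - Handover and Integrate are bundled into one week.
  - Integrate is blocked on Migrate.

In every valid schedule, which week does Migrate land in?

Migrate's window is week 2–week 3.
Launch is fixed at week 3, and Migrate can't share a week with Launch.
So Migrate must be week 2.

week 2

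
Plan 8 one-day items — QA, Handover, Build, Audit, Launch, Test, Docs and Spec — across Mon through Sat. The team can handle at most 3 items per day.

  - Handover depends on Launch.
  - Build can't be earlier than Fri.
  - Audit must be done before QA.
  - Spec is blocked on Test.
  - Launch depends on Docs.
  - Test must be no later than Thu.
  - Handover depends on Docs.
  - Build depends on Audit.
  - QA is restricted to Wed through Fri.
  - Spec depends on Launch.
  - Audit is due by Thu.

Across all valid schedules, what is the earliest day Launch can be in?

Precedence pushes Launch to at least Tue; downstream work caps Launch at Fri.
Launch at Tue is achievable: Launch in Tue; Test in Mon; Audit in Mon; Handover in Wed; Spec in Wed; Docs in Mon; QA in Wed; Build in Fri.

Tue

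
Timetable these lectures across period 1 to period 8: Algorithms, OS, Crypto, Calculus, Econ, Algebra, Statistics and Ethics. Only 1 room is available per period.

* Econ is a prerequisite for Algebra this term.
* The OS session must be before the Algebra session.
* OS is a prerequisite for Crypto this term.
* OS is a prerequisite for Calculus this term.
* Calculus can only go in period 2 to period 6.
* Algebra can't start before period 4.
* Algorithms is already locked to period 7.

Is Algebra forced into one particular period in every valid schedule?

Algebra can be period 4 (e.g. Calculus in period 2; OS in period 1; Algebra in period 4; Algorithms in period 7; Ethics in period 8; Statistics in period 6; Econ in period 3; Crypto in period 5) or period 5 (e.g. Statistics -> period 6, Crypto -> period 3, OS -> period 1, Econ -> period 4, Ethics -> period 8, Calculus -> period 2, Algorithms -> period 7, Algebra -> period 5).

No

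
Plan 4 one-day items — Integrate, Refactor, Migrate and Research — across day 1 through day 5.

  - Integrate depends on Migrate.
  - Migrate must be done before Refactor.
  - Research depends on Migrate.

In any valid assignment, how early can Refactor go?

day 2

Precedence pushes Refactor to at least day 2.
Refactor at day 2 is achievable: Refactor -> day 2, Integrate -> day 2, Research -> day 2, Migrate -> day 1.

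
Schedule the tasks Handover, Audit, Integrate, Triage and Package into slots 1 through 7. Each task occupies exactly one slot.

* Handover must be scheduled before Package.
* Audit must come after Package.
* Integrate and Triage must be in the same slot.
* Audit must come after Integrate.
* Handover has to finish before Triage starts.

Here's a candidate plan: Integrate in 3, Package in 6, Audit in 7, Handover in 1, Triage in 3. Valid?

Valid

Handover has to finish before Triage starts — holds.
Audit must come after Package — holds.
Audit must come after Integrate — holds.
Handover must be scheduled before Package — holds.
Integrate and Triage must be in the same slot — holds.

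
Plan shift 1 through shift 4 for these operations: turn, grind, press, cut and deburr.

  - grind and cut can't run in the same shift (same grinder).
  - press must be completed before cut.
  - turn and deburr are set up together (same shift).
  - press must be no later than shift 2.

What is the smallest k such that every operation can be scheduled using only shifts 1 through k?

2 shifts

The precedence chain requires at least 2 distinct shifts.
2 works (last occupied shift: shift 2): for example grind=shift 1; press=shift 1; turn=shift 1; deburr=shift 1; cut=shift 2.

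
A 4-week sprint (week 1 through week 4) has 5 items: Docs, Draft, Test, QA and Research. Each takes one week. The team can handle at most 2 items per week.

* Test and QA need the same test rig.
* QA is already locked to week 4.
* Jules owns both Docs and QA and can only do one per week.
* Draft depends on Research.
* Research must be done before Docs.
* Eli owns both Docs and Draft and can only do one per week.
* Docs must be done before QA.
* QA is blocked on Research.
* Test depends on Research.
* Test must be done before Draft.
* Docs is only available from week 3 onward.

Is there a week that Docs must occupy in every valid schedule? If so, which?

Docs's window is week 3–week 4.
QA is fixed at week 4, and Docs can't share a week with QA.
So Docs must be week 3.

week 3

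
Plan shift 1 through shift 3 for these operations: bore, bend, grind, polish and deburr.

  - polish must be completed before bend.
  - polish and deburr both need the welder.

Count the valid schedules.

54

Splitting on bore: it can be shift 1 (18), shift 2 (18), shift 3 (18). Listing each branch's schedules as (bend, grind, polish, deburr) by shift number:
bore=shift 1: (2,1,1,2) (2,1,1,3) (2,2,1,2) (2,2,1,3) (2,3,1,2) (2,3,1,3) (3,1,1,2) (3,1,1,3) (3,1,2,1) (3,1,2,3) (3,2,1,2) (3,2,1,3) (3,2,2,1) (3,2,2,3) (3,3,1,2) (3,3,1,3) (3,3,2,1) (3,3,2,3) — 18.
bore=shift 2: (2,1,1,2) (2,1,1,3) (2,2,1,2) (2,2,1,3) (2,3,1,2) (2,3,1,3) (3,1,1,2) (3,1,1,3) (3,1,2,1) (3,1,2,3) (3,2,1,2) (3,2,1,3) (3,2,2,1) (3,2,2,3) (3,3,1,2) (3,3,1,3) (3,3,2,1) (3,3,2,3) — 18.
bore=shift 3: (2,1,1,2) (2,1,1,3) (2,2,1,2) (2,2,1,3) (2,3,1,2) (2,3,1,3) (3,1,1,2) (3,1,1,3) (3,1,2,1) (3,1,2,3) (3,2,1,2) (3,2,1,3) (3,2,2,1) (3,2,2,3) (3,3,1,2) (3,3,1,3) (3,3,2,1) (3,3,2,3) — 18.
Summing: 18 + 18 + 18 = 54.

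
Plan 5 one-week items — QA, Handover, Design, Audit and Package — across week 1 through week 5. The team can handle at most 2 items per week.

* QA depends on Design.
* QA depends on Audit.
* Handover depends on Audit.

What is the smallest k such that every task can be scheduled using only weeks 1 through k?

3 weeks

The precedence chain requires at least 2 distinct weeks.
With at most 2 per week and 5 tasks, at least 3 weeks are needed.
3 works (last occupied week: week 3): for example Handover -> week 2; Design -> week 1; Package -> week 3; Audit -> week 1; QA -> week 2.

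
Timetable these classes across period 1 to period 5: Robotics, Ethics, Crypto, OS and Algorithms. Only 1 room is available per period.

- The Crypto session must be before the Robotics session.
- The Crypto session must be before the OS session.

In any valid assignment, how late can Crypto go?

period 3

Downstream work caps Crypto at period 4.
Crypto at period 3 is achievable: OS in period 5, Algorithms in period 2, Crypto in period 3, Robotics in period 4, Ethics in period 1.
Nothing later works — the capacity limit rule out every period after period 3.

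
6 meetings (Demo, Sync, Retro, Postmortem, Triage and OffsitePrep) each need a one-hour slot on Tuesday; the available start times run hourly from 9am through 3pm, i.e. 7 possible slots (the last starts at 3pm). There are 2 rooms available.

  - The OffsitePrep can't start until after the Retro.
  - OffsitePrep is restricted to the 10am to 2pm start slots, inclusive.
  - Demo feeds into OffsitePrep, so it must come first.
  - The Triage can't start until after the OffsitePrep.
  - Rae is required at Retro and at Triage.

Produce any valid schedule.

Postmortem -> 11am, Sync -> 10am, Triage -> 11am, Demo -> 9am, OffsitePrep -> 10am, Retro -> 9am

Checking: Demo(9am) before OffsitePrep(10am); Retro(9am) before OffsitePrep(10am); OffsitePrep(10am) before Triage(11am); Retro(9am) != Triage(11am); OffsitePrep=10am in [10am,2pm]; max 2 per slot (cap 2).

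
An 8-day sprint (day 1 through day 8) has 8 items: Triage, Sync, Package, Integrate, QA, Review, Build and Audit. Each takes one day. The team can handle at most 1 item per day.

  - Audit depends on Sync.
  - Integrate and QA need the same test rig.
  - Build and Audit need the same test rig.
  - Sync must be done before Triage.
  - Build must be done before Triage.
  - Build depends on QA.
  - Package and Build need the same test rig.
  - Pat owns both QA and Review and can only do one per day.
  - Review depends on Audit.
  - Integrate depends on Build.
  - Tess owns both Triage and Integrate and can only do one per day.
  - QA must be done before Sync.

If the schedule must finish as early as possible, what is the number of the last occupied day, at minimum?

day 8

The precedence chain requires at least 4 distinct days.
With at most 1 per day and 8 work items, at least 8 days are needed.
8 works (last occupied day: day 8): for example Triage -> day 4; Package -> day 8; Review -> day 7; QA -> day 1; Build -> day 3; Audit -> day 5; Integrate -> day 6; Sync -> day 2.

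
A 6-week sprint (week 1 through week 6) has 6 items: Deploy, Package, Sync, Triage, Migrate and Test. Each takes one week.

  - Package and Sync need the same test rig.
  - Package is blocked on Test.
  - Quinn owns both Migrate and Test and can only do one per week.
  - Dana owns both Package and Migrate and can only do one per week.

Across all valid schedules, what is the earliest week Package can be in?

week 2

Precedence pushes Package to at least week 2.
Package at week 2 is achievable: Deploy -> week 1, Test -> week 1, Sync -> week 1, Migrate -> week 3, Package -> week 2, Triage -> week 1.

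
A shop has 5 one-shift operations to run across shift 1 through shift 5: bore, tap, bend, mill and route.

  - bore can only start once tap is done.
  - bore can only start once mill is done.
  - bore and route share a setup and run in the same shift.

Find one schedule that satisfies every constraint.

mill -> shift 1; tap -> shift 1; route -> shift 2; bend -> shift 1; bore -> shift 2

Checking: mill(shift 1) before bore(shift 2); tap(shift 1) before bore(shift 2); bore = route = shift 2.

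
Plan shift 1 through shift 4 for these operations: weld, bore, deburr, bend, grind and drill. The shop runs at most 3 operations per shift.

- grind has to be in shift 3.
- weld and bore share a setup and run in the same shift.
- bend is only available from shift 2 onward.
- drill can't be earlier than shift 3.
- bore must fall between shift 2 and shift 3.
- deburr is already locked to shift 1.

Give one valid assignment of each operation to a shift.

bend=shift 2; grind=shift 3; weld=shift 2; bore=shift 2; drill=shift 3; deburr=shift 1

Checking: weld = bore = shift 2; bend=shift 2 in [shift 2,shift 4]; drill=shift 3 in [shift 3,shift 4]; grind=shift 3 in [shift 3,shift 3]; deburr=shift 1 in [shift 1,shift 1]; bore=shift 2 in [shift 2,shift 3]; max 3 per shift (cap 3).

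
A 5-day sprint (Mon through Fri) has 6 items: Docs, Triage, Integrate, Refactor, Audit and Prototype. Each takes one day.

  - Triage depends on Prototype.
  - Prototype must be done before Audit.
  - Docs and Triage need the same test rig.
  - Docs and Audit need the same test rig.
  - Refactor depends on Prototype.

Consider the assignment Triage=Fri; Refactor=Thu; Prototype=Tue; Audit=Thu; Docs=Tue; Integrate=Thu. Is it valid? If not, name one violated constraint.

Prototype must be done before Audit — holds.
Refactor depends on Prototype — holds.
Docs and Triage need the same test rig — holds.
Triage depends on Prototype — holds.
Docs and Audit need the same test rig — holds.

Yes, all constraints hold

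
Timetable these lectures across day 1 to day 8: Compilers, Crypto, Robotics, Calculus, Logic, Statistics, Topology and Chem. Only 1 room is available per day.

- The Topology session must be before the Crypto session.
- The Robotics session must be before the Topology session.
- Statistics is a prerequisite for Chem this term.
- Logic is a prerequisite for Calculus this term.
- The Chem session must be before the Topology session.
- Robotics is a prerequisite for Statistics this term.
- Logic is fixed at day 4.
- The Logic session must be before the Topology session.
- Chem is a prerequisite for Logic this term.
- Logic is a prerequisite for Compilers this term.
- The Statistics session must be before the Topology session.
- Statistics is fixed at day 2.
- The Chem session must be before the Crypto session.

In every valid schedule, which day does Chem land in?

day 3

Statistics is fixed at day 2 and must come before Chem, so Chem is at least day 3.
Logic is fixed at day 4 and must come after Chem, so Chem is at most day 3.
So Chem must be day 3.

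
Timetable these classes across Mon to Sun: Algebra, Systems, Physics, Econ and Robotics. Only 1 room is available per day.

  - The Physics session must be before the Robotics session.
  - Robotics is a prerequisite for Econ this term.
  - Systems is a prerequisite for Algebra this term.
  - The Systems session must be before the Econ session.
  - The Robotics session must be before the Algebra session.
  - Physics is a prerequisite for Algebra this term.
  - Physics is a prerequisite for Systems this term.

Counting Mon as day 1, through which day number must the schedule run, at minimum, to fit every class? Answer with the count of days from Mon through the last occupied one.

The precedence chain requires at least 3 distinct days.
With at most 1 per day and 5 classes, at least 5 days are needed.
5 works (last occupied day: Fri): for example Robotics=Wed, Physics=Mon, Econ=Fri, Systems=Tue, Algebra=Thu.

5 days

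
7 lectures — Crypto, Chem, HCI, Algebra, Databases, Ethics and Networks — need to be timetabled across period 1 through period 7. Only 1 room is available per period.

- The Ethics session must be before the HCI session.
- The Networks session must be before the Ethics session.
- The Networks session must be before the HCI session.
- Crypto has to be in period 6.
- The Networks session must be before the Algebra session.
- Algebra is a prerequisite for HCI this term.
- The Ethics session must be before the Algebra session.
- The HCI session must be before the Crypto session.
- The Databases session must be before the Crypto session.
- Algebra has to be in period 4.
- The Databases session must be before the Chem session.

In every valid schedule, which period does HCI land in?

period 5

Algebra is fixed at period 4 and must come before HCI, so HCI is at least period 5.
Crypto is fixed at period 6 and must come after HCI, so HCI is at most period 5.
So HCI must be period 5.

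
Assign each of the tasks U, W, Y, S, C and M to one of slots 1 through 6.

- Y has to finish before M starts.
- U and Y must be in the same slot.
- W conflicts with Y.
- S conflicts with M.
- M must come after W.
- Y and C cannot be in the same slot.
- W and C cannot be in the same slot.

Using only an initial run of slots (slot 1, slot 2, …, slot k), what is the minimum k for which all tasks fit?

The precedence chain requires at least 2 distinct slots.
Could 2 slots be enough, i.e. nothing placed later than 2? No: M must come after W (at 1 or later) → {2}; W must come before M (at 2 or earlier) → {1}; Y must come before M (at 2 or earlier) → {1}; Y can't share with W (1) → nothing is left.
So 2 slots is not enough.
3 works (last occupied slot: 3): for example M -> 3; S -> 1; C -> 3; U -> 2; W -> 1; Y -> 2.

3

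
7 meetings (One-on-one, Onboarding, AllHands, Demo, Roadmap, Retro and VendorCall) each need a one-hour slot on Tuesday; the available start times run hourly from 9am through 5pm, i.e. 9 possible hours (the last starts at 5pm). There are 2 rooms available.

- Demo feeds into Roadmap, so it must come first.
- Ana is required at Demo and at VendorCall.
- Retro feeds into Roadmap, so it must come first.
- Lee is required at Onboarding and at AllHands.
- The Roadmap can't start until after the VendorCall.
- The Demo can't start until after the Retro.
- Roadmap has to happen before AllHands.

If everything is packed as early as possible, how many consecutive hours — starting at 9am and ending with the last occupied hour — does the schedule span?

4

The precedence chain requires at least 4 distinct hours.
With at most 2 per hour and 7 meetings, at least 4 hours are needed.
4 works (last occupied hour: 12pm): for example Retro in 9am, Onboarding in 11am, VendorCall in 9am, AllHands in 12pm, Demo in 10am, One-on-one in 10am, Roadmap in 11am.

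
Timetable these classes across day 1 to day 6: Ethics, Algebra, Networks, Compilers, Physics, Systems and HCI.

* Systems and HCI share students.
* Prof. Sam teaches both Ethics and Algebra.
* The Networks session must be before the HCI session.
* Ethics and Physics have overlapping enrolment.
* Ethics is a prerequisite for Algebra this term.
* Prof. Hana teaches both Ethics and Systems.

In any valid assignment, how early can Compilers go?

day 1

Compilers at day 1 is achievable: HCI=day 2, Systems=day 3, Compilers=day 1, Physics=day 2, Networks=day 1, Algebra=day 2, Ethics=day 1.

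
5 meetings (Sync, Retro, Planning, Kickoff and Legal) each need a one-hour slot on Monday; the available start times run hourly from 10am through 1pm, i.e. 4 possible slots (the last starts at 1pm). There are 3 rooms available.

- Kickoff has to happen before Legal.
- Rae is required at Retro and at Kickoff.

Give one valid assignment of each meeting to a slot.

Legal -> 11am; Sync -> 10am; Kickoff -> 10am; Planning -> 10am; Retro -> 11am

Checking: Kickoff(10am) before Legal(11am); Retro(11am) != Kickoff(10am); max 3 per slot (cap 3).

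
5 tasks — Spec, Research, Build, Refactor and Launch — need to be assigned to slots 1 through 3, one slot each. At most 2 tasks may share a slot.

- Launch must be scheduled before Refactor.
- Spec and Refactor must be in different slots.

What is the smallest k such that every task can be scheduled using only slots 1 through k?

3 slots

The precedence chain requires at least 2 distinct slots.
With at most 2 per slot and 5 tasks, at least 3 slots are needed.
3 works (last occupied slot: 3): for example Build=3, Refactor=2, Research=2, Spec=1, Launch=1.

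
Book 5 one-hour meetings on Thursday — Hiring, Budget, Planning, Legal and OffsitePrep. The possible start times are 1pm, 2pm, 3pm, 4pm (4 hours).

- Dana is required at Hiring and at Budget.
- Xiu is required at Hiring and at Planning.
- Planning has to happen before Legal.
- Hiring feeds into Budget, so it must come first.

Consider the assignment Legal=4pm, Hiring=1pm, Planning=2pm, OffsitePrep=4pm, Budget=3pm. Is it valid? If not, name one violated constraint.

Valid

Xiu is required at Hiring and at Planning — holds.
Hiring feeds into Budget, so it must come first — holds.
Dana is required at Hiring and at Budget — holds.
Planning has to happen before Legal — holds.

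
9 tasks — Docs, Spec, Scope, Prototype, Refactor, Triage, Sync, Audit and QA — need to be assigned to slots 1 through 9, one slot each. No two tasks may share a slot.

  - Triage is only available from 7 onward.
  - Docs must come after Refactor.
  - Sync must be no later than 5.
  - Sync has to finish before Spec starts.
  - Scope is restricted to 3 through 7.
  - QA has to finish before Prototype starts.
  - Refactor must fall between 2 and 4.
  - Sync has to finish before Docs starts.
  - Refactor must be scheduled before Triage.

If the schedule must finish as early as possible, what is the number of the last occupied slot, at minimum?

The precedence chain requires at least 2 distinct slots.
With at most 1 per slot and 9 tasks, at least 9 slots are needed.
Triage can't be placed before 7, so the schedule must run through at least slot 7.
9 works (last occupied slot: 9): for example Scope -> 3; Docs -> 4; QA -> 6; Audit -> 9; Spec -> 5; Triage -> 7; Prototype -> 8; Refactor -> 2; Sync -> 1.

slot 9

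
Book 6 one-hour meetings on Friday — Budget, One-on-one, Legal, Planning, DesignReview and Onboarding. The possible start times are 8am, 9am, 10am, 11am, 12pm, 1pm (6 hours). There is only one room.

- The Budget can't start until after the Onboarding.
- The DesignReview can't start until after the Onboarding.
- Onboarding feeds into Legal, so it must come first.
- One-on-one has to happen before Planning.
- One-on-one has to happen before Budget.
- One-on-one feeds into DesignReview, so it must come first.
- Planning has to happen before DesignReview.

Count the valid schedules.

33

Splitting on Budget: it can be 10am (6), 11am (9), 12pm (9), 1pm (9). Listing each branch's schedules as (One-on-one, Legal, Planning, DesignReview, Onboarding):
Budget=10am: (8am,11am,12pm,1pm,9am) (8am,12pm,11am,1pm,9am) (8am,1pm,11am,12pm,9am) (9am,11am,12pm,1pm,8am) (9am,12pm,11am,1pm,8am) (9am,1pm,11am,12pm,8am) — 6.
Budget=11am: (8am,10am,12pm,1pm,9am) (8am,12pm,9am,1pm,10am) (8am,12pm,10am,1pm,9am) (8am,1pm,9am,12pm,10am) (8am,1pm,10am,12pm,9am) (9am,10am,12pm,1pm,8am) (9am,12pm,10am,1pm,8am) (9am,1pm,10am,12pm,8am) (10am,9am,12pm,1pm,8am) — 9.
Budget=12pm: (8am,10am,11am,1pm,9am) (8am,11am,9am,1pm,10am) (8am,11am,10am,1pm,9am) (8am,1pm,9am,11am,10am) (8am,1pm,10am,11am,9am) (9am,10am,11am,1pm,8am) (9am,11am,10am,1pm,8am) (9am,1pm,10am,11am,8am) (10am,9am,11am,1pm,8am) — 9.
Budget=1pm: (8am,10am,11am,12pm,9am) (8am,11am,9am,12pm,10am) (8am,11am,10am,12pm,9am) (8am,12pm,9am,11am,10am) (8am,12pm,10am,11am,9am) (9am,10am,11am,12pm,8am) (9am,11am,10am,12pm,8am) (9am,12pm,10am,11am,8am) (10am,9am,11am,12pm,8am) — 9.
Summing: 6 + 9 + 9 + 9 = 33.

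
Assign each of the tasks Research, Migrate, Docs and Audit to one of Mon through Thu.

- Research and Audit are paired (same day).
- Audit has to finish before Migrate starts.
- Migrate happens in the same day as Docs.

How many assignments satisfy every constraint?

6

Splitting on Research: it can be Mon (3), Tue (2), Wed (1). Listing each branch's schedules as (Migrate, Docs, Audit):
Research=Mon: (Tue,Tue,Mon) (Wed,Wed,Mon) (Thu,Thu,Mon) — 3.
Research=Tue: (Wed,Wed,Tue) (Thu,Thu,Tue) — 2.
Research=Wed: (Thu,Thu,Wed) — 1.
Summing: 3 + 2 + 1 = 6.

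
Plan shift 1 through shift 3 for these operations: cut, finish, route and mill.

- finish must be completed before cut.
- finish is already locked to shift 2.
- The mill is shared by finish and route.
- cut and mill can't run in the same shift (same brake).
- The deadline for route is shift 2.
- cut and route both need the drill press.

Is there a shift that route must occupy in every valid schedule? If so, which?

shift 1

route's window is shift 1–shift 2.
finish is fixed at shift 2, and route can't share a shift with finish.
So route must be shift 1.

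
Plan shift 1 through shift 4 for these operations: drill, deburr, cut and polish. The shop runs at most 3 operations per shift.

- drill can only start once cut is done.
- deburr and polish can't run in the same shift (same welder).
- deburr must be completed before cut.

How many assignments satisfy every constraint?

12

Splitting on drill: it can be shift 3 (3), shift 4 (9). Listing each branch's schedules as (deburr, cut, polish) by shift number:
drill=shift 3: (1,2,2) (1,2,3) (1,2,4) — 3.
drill=shift 4: (1,2,2) (1,2,3) (1,2,4) (1,3,2) (1,3,3) (1,3,4) (2,3,1) (2,3,3) (2,3,4) — 9.
Summing: 3 + 9 = 12.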